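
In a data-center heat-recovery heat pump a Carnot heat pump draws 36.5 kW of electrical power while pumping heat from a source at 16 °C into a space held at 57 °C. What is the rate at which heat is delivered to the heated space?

T_H = 57 °C → 57 + 273.15 = 330.15 K.
T_C = 16 °C → 16 + 273.15 = 289.15 K.
Reversible heating COP: COP_HP = T_H/(T_H − T_C) = 330.15/41.00 = 8.0524.
Q_H = COP_HP · W = 8.0524 × 36.5 = 293.9 kW.

Q̇_H ≈ 293.9 kW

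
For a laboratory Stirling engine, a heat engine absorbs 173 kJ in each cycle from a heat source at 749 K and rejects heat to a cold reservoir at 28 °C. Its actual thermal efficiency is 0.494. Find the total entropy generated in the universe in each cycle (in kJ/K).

T_C = 28 °C → 28 + 273.15 = 301.15 K.
W = η·Q_H = 0.494 × 173 = 85.46 kJ, so Q_C = Q_H − W = 87.54 kJ.
The hot reservoir loses entropy Q_H/T_H = 173/749.00 = 0.2310 kJ/K; the cold reservoir gains Q_C/T_C = 87.54/301.15 = 0.2907 kJ/K.
ΔS_univ = −Q_H/T_H + Q_C/T_C = 0.0597 kJ/K (> 0, since η = 0.494 < η_Carnot = 0.598).

ΔS_univ ≈ 0.0597 kJ/K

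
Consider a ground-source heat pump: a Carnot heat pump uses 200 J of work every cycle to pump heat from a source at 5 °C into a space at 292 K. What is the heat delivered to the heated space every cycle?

Q_H ≈ 4217 J

T_C = 5 °C → 5 + 273.15 = 278.15 K.
COP_HP = T_H/(T_H − T_C) = 292.00/13.85 = 21.0830.
Q_H = COP_HP · W = 21.0830 × 200 = 4217 J.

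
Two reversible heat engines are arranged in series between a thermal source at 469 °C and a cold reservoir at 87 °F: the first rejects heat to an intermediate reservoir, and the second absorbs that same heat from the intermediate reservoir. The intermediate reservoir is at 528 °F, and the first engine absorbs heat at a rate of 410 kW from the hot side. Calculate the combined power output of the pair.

Ẇ_total ≈ 242.2 kW

T_H = 469 °C → 469 + 273.15 = 742.15 K.
T_C = 87 °F → (87 − 32) × 5/9 = 30.56 °C = 303.71 K.
Two reversible stages in series are equivalent to a single Carnot engine between T_H and T_C, so η_total = 1 − T_C/T_H = 1 − 303.71/742.15 = 0.5908.
W_total = η_total · Q_H = 0.5908 × 410 = 242.2 kW.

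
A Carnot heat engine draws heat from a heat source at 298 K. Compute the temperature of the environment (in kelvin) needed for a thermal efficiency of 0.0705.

From η = 1 − T_C/T_H, T_C = T_H·(1 − η) = 298.00 × (1 − 0.0705) = 277 K.

T_C ≈ 277 K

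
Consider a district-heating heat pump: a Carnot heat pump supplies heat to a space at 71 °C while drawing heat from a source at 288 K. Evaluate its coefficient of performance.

T_H = 71 °C → 71 + 273.15 = 344.15 K.
COP_HP = T_H/(T_H − T_C) = 344.15/(344.15 − 288.00) = 6.13.

COP_HP ≈ 6.13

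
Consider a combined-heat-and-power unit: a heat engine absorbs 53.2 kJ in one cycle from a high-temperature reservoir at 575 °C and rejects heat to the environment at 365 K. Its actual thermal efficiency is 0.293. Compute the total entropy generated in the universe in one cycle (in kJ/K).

T_H = 575 °C → 575 + 273.15 = 848.15 K.
W = η·Q_H = 0.293 × 53.2 = 15.59 kJ, so Q_C = Q_H − W = 37.61 kJ.
The hot reservoir loses entropy Q_H/T_H = 53.2/848.15 = 0.06272 kJ/K; the cold reservoir gains Q_C/T_C = 37.61/365.00 = 0.1030 kJ/K.
ΔS_univ = −Q_H/T_H + Q_C/T_C = 0.0403 kJ/K (> 0, since η = 0.293 < η_Carnot = 0.570).

ΔS_univ ≈ 0.0403 kJ/K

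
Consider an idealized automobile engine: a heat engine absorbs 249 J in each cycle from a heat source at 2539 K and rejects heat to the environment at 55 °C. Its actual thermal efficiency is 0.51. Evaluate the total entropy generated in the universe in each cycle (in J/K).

ΔS_univ ≈ 0.2737 J/K

T_C = 55 °C → 55 + 273.15 = 328.15 K.
W = η·Q_H = 0.51 × 249 = 127.0 J, so Q_C = Q_H − W = 122.0 J.
Reservoir entropy changes: ΔS_H = −Q_H/T_H = −249/2539.00 = -0.09807 J/K and ΔS_C = +Q_C/T_C = 122.0/328.15 = 0.3718 J/K.
ΔS_univ = −Q_H/T_H + Q_C/T_C = 0.2737 J/K (> 0, since η = 0.51 < η_Carnot = 0.871).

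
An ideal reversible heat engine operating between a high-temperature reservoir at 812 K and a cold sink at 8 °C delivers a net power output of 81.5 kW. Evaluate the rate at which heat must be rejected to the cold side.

T_C = 8 °C → 8 + 273.15 = 281.15 K.
For a reversible engine, η = 1 − T_C/T_H = 1 − 281.15/812.00 = 0.6538.
Since Q_C/Q_H = T_C/T_H and Q_H = W/η, Q_C = W·T_C/(T_H − T_C) = 81.5 × 281.15/530.85 = 43.16 kW.

Q̇_C ≈ 43.16 kW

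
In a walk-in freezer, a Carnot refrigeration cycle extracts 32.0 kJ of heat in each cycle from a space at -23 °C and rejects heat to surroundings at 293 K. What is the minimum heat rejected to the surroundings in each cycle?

Q_H ≈ 37.5 kJ

T_C = -23 °C → -23 + 273.15 = 250.15 K.
For a reversible cycle Q_H/Q_C = T_H/T_C, so Q_H = Q_C·T_H/T_C = 32.0 × 293.00/250.15 = 37.5 kJ.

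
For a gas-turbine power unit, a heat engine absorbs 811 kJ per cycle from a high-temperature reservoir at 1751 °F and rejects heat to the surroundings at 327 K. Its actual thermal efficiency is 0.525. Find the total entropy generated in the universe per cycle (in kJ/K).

T_H = 1751 °F → (1751 − 32) × 5/9 = 955.00 °C = 1228.15 K.
W = η·Q_H = 0.525 × 811 = 425.8 kJ, so Q_C = Q_H − W = 385.2 kJ.
The hot reservoir loses entropy Q_H/T_H = 811/1228.15 = 0.6603 kJ/K; the cold reservoir gains Q_C/T_C = 385.2/327.00 = 1.178 kJ/K.
ΔS_univ = −Q_H/T_H + Q_C/T_C = 0.518 kJ/K (> 0, since η = 0.525 < η_Carnot = 0.734).

ΔS_univ ≈ 0.518 kJ/K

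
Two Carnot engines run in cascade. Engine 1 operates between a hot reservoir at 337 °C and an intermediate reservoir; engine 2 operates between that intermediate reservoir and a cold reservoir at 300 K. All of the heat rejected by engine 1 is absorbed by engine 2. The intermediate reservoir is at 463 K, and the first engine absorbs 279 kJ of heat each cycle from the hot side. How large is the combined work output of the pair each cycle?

W_total ≈ 141.8 kJ

T_H = 337 °C → 337 + 273.15 = 610.15 K.
Two reversible stages in series are equivalent to a single Carnot engine between T_H and T_C, so η_total = 1 − T_C/T_H = 1 − 300.00/610.15 = 0.5083.
W_total = η_total · Q_H = 0.5083 × 279 = 141.8 kJ.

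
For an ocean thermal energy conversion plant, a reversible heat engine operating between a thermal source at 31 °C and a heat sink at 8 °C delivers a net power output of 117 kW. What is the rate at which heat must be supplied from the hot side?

T_H = 31 °C → 31 + 273.15 = 304.15 K.
T_C = 8 °C → 8 + 273.15 = 281.15 K.
For a reversible engine, η = 1 − T_C/T_H = 1 − 281.15/304.15 = 0.0756.
Q_H = W/η = 117/0.0756 = 1550 kW.

Q̇_H ≈ 1550 kW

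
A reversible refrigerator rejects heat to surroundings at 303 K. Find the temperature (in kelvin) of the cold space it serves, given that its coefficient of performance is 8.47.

COP_R = T_C/(T_H − T_C) ⇒ T_C = T_H·COP_R/(1 + COP_R) = 303.00 × 8.47/(1 + 8.47) = 271 K.

T_C ≈ 271 K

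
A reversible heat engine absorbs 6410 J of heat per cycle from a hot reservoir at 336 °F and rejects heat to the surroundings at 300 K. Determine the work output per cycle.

T_H = 336 °F → (336 − 32) × 5/9 = 168.89 °C = 442.04 K.
Carnot efficiency: η = 1 − T_C/T_H = 1 − 300.00/442.04 = 0.3213.
W = η·Q_H = 0.3213 × 6410 = 2060 J.

W ≈ 2060 J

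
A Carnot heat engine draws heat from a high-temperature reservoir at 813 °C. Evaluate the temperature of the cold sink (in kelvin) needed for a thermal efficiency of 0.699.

T_H = 813 °C → 813 + 273.15 = 1086.15 K.
From η = 1 − T_C/T_H, T_C = T_H·(1 − η) = 1086.15 × (1 − 0.699) = 327 K.

T_C ≈ 327 K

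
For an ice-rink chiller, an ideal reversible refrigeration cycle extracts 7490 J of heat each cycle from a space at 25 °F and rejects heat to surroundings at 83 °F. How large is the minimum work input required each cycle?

T_H = 83 °F → (83 − 32) × 5/9 = 28.33 °C = 301.48 K.
T_C = 25 °F → (25 − 32) × 5/9 = -3.89 °C = 269.26 K.
For a reversible refrigerator, COP_R = T_C/(T_H − T_C) = 269.26/32.22 = 8.3564.
W = Q_C/COP_R = 7490/8.3564 = 896 J.

W_in ≈ 896 J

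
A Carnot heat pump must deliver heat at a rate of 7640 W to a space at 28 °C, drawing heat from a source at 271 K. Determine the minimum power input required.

Ẇ_in ≈ 764.9 W

T_H = 28 °C → 28 + 273.15 = 301.15 K.
The Carnot heat-pump COP is COP_HP = T_H/(T_H − T_C) = 301.15/30.15 = 9.9884.
W = Q_H/COP_HP = 7640/9.9884 = 764.9 W.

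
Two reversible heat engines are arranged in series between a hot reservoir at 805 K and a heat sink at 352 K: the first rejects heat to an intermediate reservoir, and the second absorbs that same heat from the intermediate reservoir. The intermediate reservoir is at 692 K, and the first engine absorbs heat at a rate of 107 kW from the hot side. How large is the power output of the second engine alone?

Heat entering the second stage: Q_m = Q_H·(T_m/T_H) = 107 × 692.00/805.00 = 91.98 kW.
Second-stage efficiency η₂ = 1 − T_C/T_m = 1 − 352.00/692.00 = 0.4913, so W₂ = η₂·Q_m = 45.19 kW.

Ẇ₂ ≈ 45.19 kW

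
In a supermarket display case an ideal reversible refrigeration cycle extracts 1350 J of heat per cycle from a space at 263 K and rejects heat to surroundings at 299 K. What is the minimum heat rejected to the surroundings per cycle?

Q_H ≈ 1535 J

For a reversible cycle Q_H/Q_C = T_H/T_C, so Q_H = Q_C·T_H/T_C = 1350 × 299.00/263.00 = 1535 J.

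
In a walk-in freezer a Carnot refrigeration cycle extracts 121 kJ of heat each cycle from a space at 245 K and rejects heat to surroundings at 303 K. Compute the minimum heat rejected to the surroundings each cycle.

For a reversible cycle Q_H/Q_C = T_H/T_C, so Q_H = Q_C·T_H/T_C = 121 × 303.00/245.00 = 149.6 kJ.

Q_H ≈ 149.6 kJ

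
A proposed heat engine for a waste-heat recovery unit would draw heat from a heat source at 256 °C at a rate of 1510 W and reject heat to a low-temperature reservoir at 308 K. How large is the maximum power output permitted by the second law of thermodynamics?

T_H = 256 °C → 256 + 273.15 = 529.15 K.
By the Carnot theorem, η_max = 1 − T_C/T_H = 1 − 308.00/529.15 = 0.4179.
W_max = η_max · Q_H = 0.4179 × 1510 = 631.1 W.

Ẇ_max ≈ 631.1 W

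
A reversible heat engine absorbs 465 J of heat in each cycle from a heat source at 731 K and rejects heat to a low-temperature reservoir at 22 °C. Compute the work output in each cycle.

W ≈ 277.3 J

T_C = 22 °C → 22 + 273.15 = 295.15 K.
Carnot efficiency: η = 1 − T_C/T_H = 1 − 295.15/731.00 = 0.5962.
W = η·Q_H = 0.5962 × 465 = 277.3 J.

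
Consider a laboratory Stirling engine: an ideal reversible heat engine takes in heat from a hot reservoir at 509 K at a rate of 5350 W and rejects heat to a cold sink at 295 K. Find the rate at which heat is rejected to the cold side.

Q̇_C ≈ 3100 W

The Carnot efficiency is η = 1 − T_C/T_H = 1 − 295.00/509.00 = 0.4204.
For a reversible cycle Q_C/Q_H = T_C/T_H, so Q_C = 5350 × 295.00/509.00 = 3100 W.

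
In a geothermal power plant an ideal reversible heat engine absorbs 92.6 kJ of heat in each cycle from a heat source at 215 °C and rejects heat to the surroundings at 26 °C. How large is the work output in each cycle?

T_H = 215 °C → 215 + 273.15 = 488.15 K.
T_C = 26 °C → 26 + 273.15 = 299.15 K.
The Carnot efficiency is η = 1 − T_C/T_H = 1 − 299.15/488.15 = 0.3872.
W = η·Q_H = 0.3872 × 92.6 = 35.85 kJ.

W ≈ 35.85 kJ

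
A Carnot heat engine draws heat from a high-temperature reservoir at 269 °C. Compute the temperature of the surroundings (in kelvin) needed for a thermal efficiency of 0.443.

T_C ≈ 302 K

T_H = 269 °C → 269 + 273.15 = 542.15 K.
From η = 1 − T_C/T_H, T_C = T_H·(1 − η) = 542.15 × (1 − 0.443) = 302 K.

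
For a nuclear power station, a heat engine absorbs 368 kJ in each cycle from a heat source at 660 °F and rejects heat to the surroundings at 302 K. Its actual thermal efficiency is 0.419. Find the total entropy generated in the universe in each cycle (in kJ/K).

ΔS_univ ≈ 0.116 kJ/K

T_H = 660 °F → (660 − 32) × 5/9 = 348.89 °C = 622.04 K.
W = η·Q_H = 0.419 × 368 = 154.2 kJ, so Q_C = Q_H − W = 213.8 kJ.
Reservoir entropy changes: ΔS_H = −Q_H/T_H = −368/622.04 = -0.5916 kJ/K and ΔS_C = +Q_C/T_C = 213.8/302.00 = 0.7080 kJ/K.
ΔS_univ = −Q_H/T_H + Q_C/T_C = 0.116 kJ/K (> 0, since η = 0.419 < η_Carnot = 0.514).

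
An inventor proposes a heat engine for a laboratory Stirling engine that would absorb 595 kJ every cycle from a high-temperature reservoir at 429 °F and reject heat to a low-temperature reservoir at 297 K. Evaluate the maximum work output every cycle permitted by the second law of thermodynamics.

T_H = 429 °F → (429 − 32) × 5/9 = 220.56 °C = 493.71 K.
The upper bound on efficiency is η_max = 1 − T_C/T_H = 1 − 297.00/493.71 = 0.3984.
W_max = η_max · Q_H = 0.3984 × 595 = 237 kJ.

W_max ≈ 237 kJ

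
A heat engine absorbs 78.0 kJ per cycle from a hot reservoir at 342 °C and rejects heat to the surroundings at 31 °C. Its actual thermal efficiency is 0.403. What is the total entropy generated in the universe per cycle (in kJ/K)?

ΔS_univ ≈ 0.0263 kJ/K

T_H = 342 °C → 342 + 273.15 = 615.15 K.
T_C = 31 °C → 31 + 273.15 = 304.15 K.
W = η·Q_H = 0.403 × 78.0 = 31.43 kJ, so Q_C = Q_H − W = 46.57 kJ.
Reservoir entropy changes: ΔS_H = −Q_H/T_H = −78.0/615.15 = -0.1268 kJ/K and ΔS_C = +Q_C/T_C = 46.57/304.15 = 0.1531 kJ/K.
ΔS_univ = −Q_H/T_H + Q_C/T_C = 0.0263 kJ/K (> 0, since η = 0.403 < η_Carnot = 0.506).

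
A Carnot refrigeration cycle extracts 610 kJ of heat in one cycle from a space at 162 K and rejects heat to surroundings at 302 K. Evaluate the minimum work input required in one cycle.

Carnot COP: COP_R = T_C/(T_H − T_C) = 162.00/140.00 = 1.1571.
W = Q_C/COP_R = 610/1.1571 = 527 kJ.

W_in ≈ 527 kJ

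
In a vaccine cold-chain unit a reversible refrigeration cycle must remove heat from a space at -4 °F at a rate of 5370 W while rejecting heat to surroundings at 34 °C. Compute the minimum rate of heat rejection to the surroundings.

Q̇_H ≈ 6520 W

T_H = 34 °C → 34 + 273.15 = 307.15 K.
T_C = -4 °F → (-4 − 32) × 5/9 = -20.00 °C = 253.15 K.
For a reversible cycle Q_H/Q_C = T_H/T_C, so Q_H = Q_C·T_H/T_C = 5370 × 307.15/253.15 = 6520 W.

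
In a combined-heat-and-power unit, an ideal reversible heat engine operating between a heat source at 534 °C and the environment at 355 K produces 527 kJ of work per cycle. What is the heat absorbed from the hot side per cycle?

Q_H ≈ 941 kJ

T_H = 534 °C → 534 + 273.15 = 807.15 K.
η_rev = 1 − T_C/T_H = 1 − 355.00/807.15 = 0.5602.
Q_H = W/η = 527/0.5602 = 941 kJ.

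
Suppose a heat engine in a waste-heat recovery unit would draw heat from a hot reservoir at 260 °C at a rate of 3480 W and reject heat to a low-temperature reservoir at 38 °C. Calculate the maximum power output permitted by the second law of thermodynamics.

Ẇ_max ≈ 1449 W

T_H = 260 °C → 260 + 273.15 = 533.15 K.
T_C = 38 °C → 38 + 273.15 = 311.15 K.
The second-law ceiling is the Carnot efficiency, η_max = 1 − T_C/T_H = 1 − 311.15/533.15 = 0.4164.
W_max = η_max · Q_H = 0.4164 × 3480 = 1449 W.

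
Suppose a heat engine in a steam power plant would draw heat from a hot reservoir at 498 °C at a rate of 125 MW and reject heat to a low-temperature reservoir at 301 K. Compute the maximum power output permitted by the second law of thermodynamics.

T_H = 498 °C → 498 + 273.15 = 771.15 K.
No engine can exceed the Carnot limit: η_max = 1 − T_C/T_H = 1 − 301.00/771.15 = 0.6097.
W_max = η_max · Q_H = 0.6097 × 125 = 76.2 MW.

Ẇ_max ≈ 76.2 MW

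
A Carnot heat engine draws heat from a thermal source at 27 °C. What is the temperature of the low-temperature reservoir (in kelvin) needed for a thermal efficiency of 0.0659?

T_C ≈ 280 K

T_H = 27 °C → 27 + 273.15 = 300.15 K.
From η = 1 − T_C/T_H, T_C = T_H·(1 − η) = 300.15 × (1 − 0.0659) = 280 K.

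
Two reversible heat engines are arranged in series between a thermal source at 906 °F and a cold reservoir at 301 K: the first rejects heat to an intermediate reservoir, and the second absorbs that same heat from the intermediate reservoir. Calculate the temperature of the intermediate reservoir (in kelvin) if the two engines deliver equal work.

T_H = 906 °F → (906 − 32) × 5/9 = 485.56 °C = 758.71 K.
For reversible stages Q_m = Q_H·(T_m/T_H). Setting W₁ = Q_H(1 − T_m/T_H) equal to W₂ = Q_m(1 − T_C/T_m) = Q_H·(T_m − T_C)/T_H gives T_H − T_m = T_m − T_C, so T_m = (T_H + T_C)/2 = (758.71 + 301.00)/2 = 529.9 K.

T_m ≈ 529.9 K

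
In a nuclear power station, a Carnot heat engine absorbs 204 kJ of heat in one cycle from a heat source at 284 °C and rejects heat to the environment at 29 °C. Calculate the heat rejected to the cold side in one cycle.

Q_C ≈ 110.6 kJ

T_H = 284 °C → 284 + 273.15 = 557.15 K.
T_C = 29 °C → 29 + 273.15 = 302.15 K.
The Carnot efficiency is η = 1 − T_C/T_H = 1 − 302.15/557.15 = 0.4577.
For a reversible cycle Q_C/Q_H = T_C/T_H, so Q_C = 204 × 302.15/557.15 = 110.6 kJ.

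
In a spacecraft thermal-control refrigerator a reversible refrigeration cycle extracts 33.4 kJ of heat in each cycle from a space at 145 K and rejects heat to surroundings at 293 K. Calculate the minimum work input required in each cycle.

COP_R = T_C/(T_H − T_C) = 145.00/148.00 = 0.9797.
W = Q_C/COP_R = 33.4/0.9797 = 34.1 kJ.

W_in ≈ 34.1 kJ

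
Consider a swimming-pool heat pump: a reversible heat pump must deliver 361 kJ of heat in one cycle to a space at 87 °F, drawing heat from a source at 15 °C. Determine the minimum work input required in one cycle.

W_in ≈ 18.5 kJ

T_H = 87 °F → (87 − 32) × 5/9 = 30.56 °C = 303.71 K.
T_C = 15 °C → 15 + 273.15 = 288.15 K.
Reversible heating COP: COP_HP = T_H/(T_H − T_C) = 303.71/15.56 = 19.5239.
W = Q_H/COP_HP = 361/19.5239 = 18.5 kJ.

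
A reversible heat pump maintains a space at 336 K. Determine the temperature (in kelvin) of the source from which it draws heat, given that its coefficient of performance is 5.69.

COP_HP = T_H/(T_H − T_C) ⇒ T_C = T_H·(COP_HP − 1)/COP_HP = 336.00 × (5.69 − 1)/5.69 = 277 K.

T_C ≈ 277 K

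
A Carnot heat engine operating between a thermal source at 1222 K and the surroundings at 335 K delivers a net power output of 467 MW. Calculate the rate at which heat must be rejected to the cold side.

Carnot efficiency: η = 1 − T_C/T_H = 1 − 335.00/1222.00 = 0.7259.
Since Q_C/Q_H = T_C/T_H and Q_H = W/η, Q_C = W·T_C/(T_H − T_C) = 467 × 335.00/887.00 = 176.4 MW.

Q̇_C ≈ 176.4 MW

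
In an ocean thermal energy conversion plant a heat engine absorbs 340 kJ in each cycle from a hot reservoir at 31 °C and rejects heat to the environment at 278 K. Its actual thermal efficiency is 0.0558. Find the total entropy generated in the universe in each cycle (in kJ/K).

T_H = 31 °C → 31 + 273.15 = 304.15 K.
W = η·Q_H = 0.0558 × 340 = 18.97 kJ, so Q_C = Q_H − W = 321.0 kJ.
The hot reservoir loses entropy Q_H/T_H = 340/304.15 = 1.118 kJ/K; the cold reservoir gains Q_C/T_C = 321.0/278.00 = 1.155 kJ/K.
ΔS_univ = −Q_H/T_H + Q_C/T_C = 0.03691 kJ/K (> 0, since η = 0.0558 < η_Carnot = 0.086).

ΔS_univ ≈ 0.03691 kJ/K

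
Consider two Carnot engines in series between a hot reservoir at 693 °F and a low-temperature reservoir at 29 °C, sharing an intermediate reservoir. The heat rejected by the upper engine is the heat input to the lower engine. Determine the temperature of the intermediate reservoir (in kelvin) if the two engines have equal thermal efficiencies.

T_m ≈ 439.9 K

T_H = 693 °F → (693 − 32) × 5/9 = 367.22 °C = 640.37 K.
T_C = 29 °C → 29 + 273.15 = 302.15 K.
Equal efficiencies require 1 − T_m/T_H = 1 − T_C/T_m, i.e. T_m/T_H = T_C/T_m, so T_m = √(T_H·T_C) = √(640.37 × 302.15) = 439.9 K.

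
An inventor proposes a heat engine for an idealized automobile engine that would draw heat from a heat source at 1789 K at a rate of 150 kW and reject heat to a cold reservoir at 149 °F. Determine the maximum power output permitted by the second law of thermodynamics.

T_C = 149 °F → (149 − 32) × 5/9 = 65.00 °C = 338.15 K.
The upper bound on efficiency is η_max = 1 − T_C/T_H = 1 − 338.15/1789.00 = 0.8110.
W_max = η_max · Q_H = 0.8110 × 150 = 122 kW.

Ẇ_max ≈ 122 kW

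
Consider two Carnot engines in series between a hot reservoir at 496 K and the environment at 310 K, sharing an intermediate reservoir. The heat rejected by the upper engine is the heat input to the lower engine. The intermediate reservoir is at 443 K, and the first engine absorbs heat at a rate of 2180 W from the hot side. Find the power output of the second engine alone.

Heat entering the second stage: Q_m = Q_H·(T_m/T_H) = 2180 × 443.00/496.00 = 1950 W.
Second-stage efficiency η₂ = 1 − T_C/T_m = 1 − 310.00/443.00 = 0.3002, so W₂ = η₂·Q_m = 585 W.

Ẇ₂ ≈ 585 W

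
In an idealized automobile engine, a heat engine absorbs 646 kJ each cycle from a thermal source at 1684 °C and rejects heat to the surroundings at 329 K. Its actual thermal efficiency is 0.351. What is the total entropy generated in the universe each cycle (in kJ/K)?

T_H = 1684 °C → 1684 + 273.15 = 1957.15 K.
W = η·Q_H = 0.351 × 646 = 226.7 kJ, so Q_C = Q_H − W = 419.3 kJ.
Reservoir entropy changes: ΔS_H = −Q_H/T_H = −646/1957.15 = -0.3301 kJ/K and ΔS_C = +Q_C/T_C = 419.3/329.00 = 1.274 kJ/K.
ΔS_univ = −Q_H/T_H + Q_C/T_C = 0.9443 kJ/K (> 0, since η = 0.351 < η_Carnot = 0.832).

ΔS_univ ≈ 0.9443 kJ/K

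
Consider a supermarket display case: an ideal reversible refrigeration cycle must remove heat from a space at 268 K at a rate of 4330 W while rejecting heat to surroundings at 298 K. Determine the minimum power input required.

For a reversible refrigerator, COP_R = T_C/(T_H − T_C) = 268.00/30.00 = 8.9333.
W = Q_C/COP_R = 4330/8.9333 = 485 W.

Ẇ_in ≈ 485 W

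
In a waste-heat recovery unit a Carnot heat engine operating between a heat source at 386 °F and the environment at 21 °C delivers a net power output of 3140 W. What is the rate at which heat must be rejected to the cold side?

Q̇_C ≈ 5260 W

T_H = 386 °F → (386 − 32) × 5/9 = 196.67 °C = 469.82 K.
T_C = 21 °C → 21 + 273.15 = 294.15 K.
The Carnot efficiency is η = 1 − T_C/T_H = 1 − 294.15/469.82 = 0.3739.
Since Q_C/Q_H = T_C/T_H and Q_H = W/η, Q_C = W·T_C/(T_H − T_C) = 3140 × 294.15/175.67 = 5260 W.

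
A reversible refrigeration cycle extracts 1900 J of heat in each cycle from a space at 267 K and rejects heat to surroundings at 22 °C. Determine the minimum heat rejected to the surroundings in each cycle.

Q_H ≈ 2100 J

T_H = 22 °C → 22 + 273.15 = 295.15 K.
For a reversible cycle Q_H/Q_C = T_H/T_C, so Q_H = Q_C·T_H/T_C = 1900 × 295.15/267.00 = 2100 J.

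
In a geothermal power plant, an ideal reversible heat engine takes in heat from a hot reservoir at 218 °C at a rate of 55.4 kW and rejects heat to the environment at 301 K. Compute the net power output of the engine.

T_H = 218 °C → 218 + 273.15 = 491.15 K.
The Carnot efficiency is η = 1 − T_C/T_H = 1 − 301.00/491.15 = 0.3872.
W = η·Q_H = 0.3872 × 55.4 = 21.4 kW.

Ẇ ≈ 21.4 kW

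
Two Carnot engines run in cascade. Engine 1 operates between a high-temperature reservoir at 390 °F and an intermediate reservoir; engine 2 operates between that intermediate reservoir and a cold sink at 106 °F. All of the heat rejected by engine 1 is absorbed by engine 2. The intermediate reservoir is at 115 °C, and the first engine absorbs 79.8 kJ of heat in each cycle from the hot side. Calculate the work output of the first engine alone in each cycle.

W₁ ≈ 14.2 kJ

T_H = 390 °F → (390 − 32) × 5/9 = 198.89 °C = 472.04 K.
T_C = 106 °F → (106 − 32) × 5/9 = 41.11 °C = 314.26 K.
T_m = 115 °C → 115 + 273.15 = 388.15 K.
First-stage efficiency η₁ = 1 − T_m/T_H = 1 − 388.15/472.04 = 0.1777.
W₁ = η₁·Q_H = 0.1777 × 79.8 = 14.2 kJ.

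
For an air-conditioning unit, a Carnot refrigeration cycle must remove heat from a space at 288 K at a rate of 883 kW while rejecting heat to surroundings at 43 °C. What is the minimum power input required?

T_H = 43 °C → 43 + 273.15 = 316.15 K.
The reversible coefficient of performance is COP_R = T_C/(T_H − T_C) = 288.00/28.15 = 10.2309.
W = Q_C/COP_R = 883/10.2309 = 86.31 kW.

Ẇ_in ≈ 86.31 kW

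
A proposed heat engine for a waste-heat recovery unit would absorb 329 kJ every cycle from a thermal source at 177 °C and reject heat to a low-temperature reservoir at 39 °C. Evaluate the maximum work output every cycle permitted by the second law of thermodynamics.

T_H = 177 °C → 177 + 273.15 = 450.15 K.
T_C = 39 °C → 39 + 273.15 = 312.15 K.
The second-law ceiling is the Carnot efficiency, η_max = 1 − T_C/T_H = 1 − 312.15/450.15 = 0.3066.
W_max = η_max · Q_H = 0.3066 × 329 = 101 kJ.

W_max ≈ 101 kJ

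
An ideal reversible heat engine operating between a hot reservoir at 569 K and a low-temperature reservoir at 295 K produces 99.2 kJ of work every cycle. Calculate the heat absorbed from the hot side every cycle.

Q_H ≈ 206.0 kJ

Since the cycle is reversible, η = 1 − T_C/T_H = 1 − 295.00/569.00 = 0.4815.
Q_H = W/η = 99.2/0.4815 = 206.0 kJ.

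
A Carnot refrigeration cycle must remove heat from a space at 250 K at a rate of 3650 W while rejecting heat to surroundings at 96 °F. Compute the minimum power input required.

Ẇ_in ≈ 857 W

T_H = 96 °F → (96 − 32) × 5/9 = 35.56 °C = 308.71 K.
For a reversible refrigerator, COP_R = T_C/(T_H − T_C) = 250.00/58.71 = 4.2585.
W = Q_C/COP_R = 3650/4.2585 = 857 W.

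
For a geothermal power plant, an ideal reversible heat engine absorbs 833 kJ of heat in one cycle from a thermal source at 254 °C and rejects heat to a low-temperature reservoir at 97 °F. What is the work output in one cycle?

W ≈ 344.3 kJ

T_H = 254 °C → 254 + 273.15 = 527.15 K.
T_C = 97 °F → (97 − 32) × 5/9 = 36.11 °C = 309.26 K.
η_rev = 1 − T_C/T_H = 1 − 309.26/527.15 = 0.4133.
W = η·Q_H = 0.4133 × 833 = 344.3 kJ.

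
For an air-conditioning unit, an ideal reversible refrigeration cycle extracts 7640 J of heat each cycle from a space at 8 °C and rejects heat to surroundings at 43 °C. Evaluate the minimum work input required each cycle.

T_H = 43 °C → 43 + 273.15 = 316.15 K.
T_C = 8 °C → 8 + 273.15 = 281.15 K.
The reversible coefficient of performance is COP_R = T_C/(T_H − T_C) = 281.15/35.00 = 8.0329.
W = Q_C/COP_R = 7640/8.0329 = 951.1 J.

W_in ≈ 951.1 J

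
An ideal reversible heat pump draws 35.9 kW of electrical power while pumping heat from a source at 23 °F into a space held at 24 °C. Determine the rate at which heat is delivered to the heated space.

Q̇_H ≈ 368 kW

T_H = 24 °C → 24 + 273.15 = 297.15 K.
T_C = 23 °F → (23 − 32) × 5/9 = -5.00 °C = 268.15 K.
Reversible heating COP: COP_HP = T_H/(T_H − T_C) = 297.15/29.00 = 10.2466.
Q_H = COP_HP · W = 10.2466 × 35.9 = 368 kW.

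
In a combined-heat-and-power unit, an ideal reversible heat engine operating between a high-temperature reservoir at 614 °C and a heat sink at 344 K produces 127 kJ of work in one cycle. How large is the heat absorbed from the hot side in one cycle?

T_H = 614 °C → 614 + 273.15 = 887.15 K.
η_rev = 1 − T_C/T_H = 1 − 344.00/887.15 = 0.6122.
Q_H = W/η = 127/0.6122 = 207 kJ.

Q_H ≈ 207 kJ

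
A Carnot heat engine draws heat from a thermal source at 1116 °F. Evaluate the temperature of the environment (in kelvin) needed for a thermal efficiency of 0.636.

T_H = 1116 °F → (1116 − 32) × 5/9 = 602.22 °C = 875.37 K.
From η = 1 − T_C/T_H, T_C = T_H·(1 − η) = 875.37 × (1 − 0.636) = 318.6 K.

T_C ≈ 318.6 K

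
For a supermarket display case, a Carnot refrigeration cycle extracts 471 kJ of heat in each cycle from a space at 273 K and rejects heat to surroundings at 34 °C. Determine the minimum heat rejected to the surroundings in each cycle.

Q_H ≈ 530 kJ

T_H = 34 °C → 34 + 273.15 = 307.15 K.
For a reversible cycle Q_H/Q_C = T_H/T_C, so Q_H = Q_C·T_H/T_C = 471 × 307.15/273.00 = 530 kJ.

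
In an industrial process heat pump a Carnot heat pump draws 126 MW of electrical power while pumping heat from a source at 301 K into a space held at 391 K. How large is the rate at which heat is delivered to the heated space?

Q̇_H ≈ 547 MW

Reversible heating COP: COP_HP = T_H/(T_H − T_C) = 391.00/90.00 = 4.3444.
Q_H = COP_HP · W = 4.3444 × 126 = 547 MW.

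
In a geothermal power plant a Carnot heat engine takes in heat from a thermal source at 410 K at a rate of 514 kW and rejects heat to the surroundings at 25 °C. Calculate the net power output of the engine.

T_C = 25 °C → 25 + 273.15 = 298.15 K.
Since the cycle is reversible, η = 1 − T_C/T_H = 1 − 298.15/410.00 = 0.2728.
W = η·Q_H = 0.2728 × 514 = 140.2 kW.

Ẇ ≈ 140.2 kW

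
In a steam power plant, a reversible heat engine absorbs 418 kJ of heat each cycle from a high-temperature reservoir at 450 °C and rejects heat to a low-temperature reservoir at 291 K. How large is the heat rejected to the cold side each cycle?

T_H = 450 °C → 450 + 273.15 = 723.15 K.
The Carnot efficiency is η = 1 − T_C/T_H = 1 − 291.00/723.15 = 0.5976.
For a reversible cycle Q_C/Q_H = T_C/T_H, so Q_C = 418 × 291.00/723.15 = 168.2 kJ.

Q_C ≈ 168.2 kJ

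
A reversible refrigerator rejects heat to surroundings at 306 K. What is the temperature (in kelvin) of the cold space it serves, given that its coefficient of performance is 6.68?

T_C ≈ 266.2 K

COP_R = T_C/(T_H − T_C) ⇒ T_C = T_H·COP_R/(1 + COP_R) = 306.00 × 6.68/(1 + 6.68) = 266.2 K.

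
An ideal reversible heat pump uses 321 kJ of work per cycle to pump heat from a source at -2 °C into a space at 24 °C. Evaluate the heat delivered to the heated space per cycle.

T_H = 24 °C → 24 + 273.15 = 297.15 K.
T_C = -2 °C → -2 + 273.15 = 271.15 K.
For a reversible heat pump, COP_HP = T_H/(T_H − T_C) = 297.15/26.00 = 11.4288.
Q_H = COP_HP · W = 11.4288 × 321 = 3670 kJ.

Q_H ≈ 3670 kJ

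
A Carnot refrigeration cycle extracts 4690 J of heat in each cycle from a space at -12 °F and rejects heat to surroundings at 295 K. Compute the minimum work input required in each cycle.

T_C = -12 °F → (-12 − 32) × 5/9 = -24.44 °C = 248.71 K.
COP_R = T_C/(T_H − T_C) = 248.71/46.29 = 5.3723.
W = Q_C/COP_R = 4690/5.3723 = 873.0 J.

W_in ≈ 873.0 J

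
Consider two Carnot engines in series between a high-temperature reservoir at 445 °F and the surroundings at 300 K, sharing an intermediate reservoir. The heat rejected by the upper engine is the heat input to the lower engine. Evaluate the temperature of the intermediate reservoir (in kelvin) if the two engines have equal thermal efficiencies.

T_m ≈ 388 K

T_H = 445 °F → (445 − 32) × 5/9 = 229.44 °C = 502.59 K.
Equal efficiencies require 1 − T_m/T_H = 1 − T_C/T_m, i.e. T_m/T_H = T_C/T_m, so T_m = √(T_H·T_C) = √(502.59 × 300.00) = 388 K.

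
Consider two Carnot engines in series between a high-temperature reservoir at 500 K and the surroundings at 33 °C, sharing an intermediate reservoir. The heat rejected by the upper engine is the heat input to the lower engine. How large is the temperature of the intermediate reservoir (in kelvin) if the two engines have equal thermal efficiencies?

T_m ≈ 391 K

T_C = 33 °C → 33 + 273.15 = 306.15 K.
Equal efficiencies require 1 − T_m/T_H = 1 − T_C/T_m, i.e. T_m/T_H = T_C/T_m, so T_m = √(T_H·T_C) = √(500.00 × 306.15) = 391 K.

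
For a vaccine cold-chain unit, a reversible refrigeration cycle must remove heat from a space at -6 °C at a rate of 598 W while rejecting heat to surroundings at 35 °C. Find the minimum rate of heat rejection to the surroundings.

Q̇_H ≈ 690 W

T_H = 35 °C → 35 + 273.15 = 308.15 K.
T_C = -6 °C → -6 + 273.15 = 267.15 K.
For a reversible cycle Q_H/Q_C = T_H/T_C, so Q_H = Q_C·T_H/T_C = 598 × 308.15/267.15 = 690 W.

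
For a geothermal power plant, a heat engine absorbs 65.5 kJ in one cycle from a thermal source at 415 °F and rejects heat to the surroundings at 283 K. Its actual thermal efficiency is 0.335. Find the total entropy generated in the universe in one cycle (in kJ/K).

ΔS_univ ≈ 0.0191 kJ/K

T_H = 415 °F → (415 − 32) × 5/9 = 212.78 °C = 485.93 K.
W = η·Q_H = 0.335 × 65.5 = 21.94 kJ, so Q_C = Q_H − W = 43.56 kJ.
The hot reservoir loses entropy Q_H/T_H = 65.5/485.93 = 0.1348 kJ/K; the cold reservoir gains Q_C/T_C = 43.56/283.00 = 0.1539 kJ/K.
ΔS_univ = −Q_H/T_H + Q_C/T_C = 0.0191 kJ/K (> 0, since η = 0.335 < η_Carnot = 0.418).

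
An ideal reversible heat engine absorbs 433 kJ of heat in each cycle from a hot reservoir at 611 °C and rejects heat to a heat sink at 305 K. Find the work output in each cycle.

W ≈ 284 kJ

T_H = 611 °C → 611 + 273.15 = 884.15 K.
For a reversible engine, η = 1 − T_C/T_H = 1 − 305.00/884.15 = 0.6550.
W = η·Q_H = 0.6550 × 433 = 284 kJ.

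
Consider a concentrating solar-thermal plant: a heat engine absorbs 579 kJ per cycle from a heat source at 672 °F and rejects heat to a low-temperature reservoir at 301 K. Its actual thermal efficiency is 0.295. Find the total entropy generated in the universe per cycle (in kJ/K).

T_H = 672 °F → (672 − 32) × 5/9 = 355.56 °C = 628.71 K.
W = η·Q_H = 0.295 × 579 = 170.8 kJ, so Q_C = Q_H − W = 408.2 kJ.
The hot reservoir loses entropy Q_H/T_H = 579/628.71 = 0.9209 kJ/K; the cold reservoir gains Q_C/T_C = 408.2/301.00 = 1.356 kJ/K.
ΔS_univ = −Q_H/T_H + Q_C/T_C = 0.435 kJ/K (> 0, since η = 0.295 < η_Carnot = 0.521).

ΔS_univ ≈ 0.435 kJ/K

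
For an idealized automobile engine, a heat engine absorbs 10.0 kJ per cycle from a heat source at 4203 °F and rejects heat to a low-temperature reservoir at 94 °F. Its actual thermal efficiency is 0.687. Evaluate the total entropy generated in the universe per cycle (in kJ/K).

ΔS_univ ≈ 0.00632 kJ/K

T_H = 4203 °F → (4203 − 32) × 5/9 = 2317.22 °C = 2590.37 K.
T_C = 94 °F → (94 − 32) × 5/9 = 34.44 °C = 307.59 K.
W = η·Q_H = 0.687 × 10.0 = 6.870 kJ, so Q_C = Q_H − W = 3.130 kJ.
Reservoir entropy changes: ΔS_H = −Q_H/T_H = −10.0/2590.37 = -0.003860 kJ/K and ΔS_C = +Q_C/T_C = 3.130/307.59 = 0.01018 kJ/K.
ΔS_univ = −Q_H/T_H + Q_C/T_C = 0.00632 kJ/K (> 0, since η = 0.687 < η_Carnot = 0.881).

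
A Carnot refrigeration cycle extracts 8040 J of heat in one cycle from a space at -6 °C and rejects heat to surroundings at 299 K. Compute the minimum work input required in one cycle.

W_in ≈ 959 J

T_C = -6 °C → -6 + 273.15 = 267.15 K.
Carnot COP: COP_R = T_C/(T_H − T_C) = 267.15/31.85 = 8.3878.
W = Q_C/COP_R = 8040/8.3878 = 959 J.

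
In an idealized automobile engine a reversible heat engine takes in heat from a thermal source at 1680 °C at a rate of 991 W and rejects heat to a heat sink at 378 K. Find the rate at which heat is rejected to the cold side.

T_H = 1680 °C → 1680 + 273.15 = 1953.15 K.
Since the cycle is reversible, η = 1 − T_C/T_H = 1 − 378.00/1953.15 = 0.8065.
For a reversible cycle Q_C/Q_H = T_C/T_H, so Q_C = 991 × 378.00/1953.15 = 192 W.

Q̇_C ≈ 192 W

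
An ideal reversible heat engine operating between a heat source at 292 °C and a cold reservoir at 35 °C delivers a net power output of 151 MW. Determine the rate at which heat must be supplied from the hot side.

Q̇_H ≈ 332 MW

T_H = 292 °C → 292 + 273.15 = 565.15 K.
T_C = 35 °C → 35 + 273.15 = 308.15 K.
The Carnot efficiency is η = 1 − T_C/T_H = 1 − 308.15/565.15 = 0.4547.
Q_H = W/η = 151/0.4547 = 332 MW.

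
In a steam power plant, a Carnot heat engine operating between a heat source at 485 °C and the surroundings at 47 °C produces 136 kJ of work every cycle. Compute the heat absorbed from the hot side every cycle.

Q_H ≈ 235 kJ

T_H = 485 °C → 485 + 273.15 = 758.15 K.
T_C = 47 °C → 47 + 273.15 = 320.15 K.
For a reversible engine, η = 1 − T_C/T_H = 1 − 320.15/758.15 = 0.5777.
Q_H = W/η = 136/0.5777 = 235 kJ.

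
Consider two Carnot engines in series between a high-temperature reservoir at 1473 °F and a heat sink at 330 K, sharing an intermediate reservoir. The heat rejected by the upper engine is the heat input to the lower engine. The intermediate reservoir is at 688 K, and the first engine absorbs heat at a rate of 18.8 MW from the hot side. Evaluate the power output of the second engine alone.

Ẇ₂ ≈ 6.27 MW

T_H = 1473 °F → (1473 − 32) × 5/9 = 800.56 °C = 1073.71 K.
Heat entering the second stage: Q_m = Q_H·(T_m/T_H) = 18.8 × 688.00/1073.71 = 12.0 MW.
Second-stage efficiency η₂ = 1 − T_C/T_m = 1 − 330.00/688.00 = 0.5203, so W₂ = η₂·Q_m = 6.27 MW.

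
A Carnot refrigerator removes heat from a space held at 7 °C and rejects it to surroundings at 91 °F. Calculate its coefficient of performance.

COP_R ≈ 10.9

T_H = 91 °F → (91 − 32) × 5/9 = 32.78 °C = 305.93 K.
T_C = 7 °C → 7 + 273.15 = 280.15 K.
COP_R = T_C/(T_H − T_C) = 280.15/(305.93 − 280.15) = 10.9.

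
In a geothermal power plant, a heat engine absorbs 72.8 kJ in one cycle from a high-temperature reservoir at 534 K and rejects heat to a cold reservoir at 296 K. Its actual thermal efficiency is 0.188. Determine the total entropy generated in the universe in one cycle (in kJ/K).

ΔS_univ ≈ 0.06338 kJ/K

W = η·Q_H = 0.188 × 72.8 = 13.69 kJ, so Q_C = Q_H − W = 59.11 kJ.
The hot reservoir loses entropy Q_H/T_H = 72.8/534.00 = 0.1363 kJ/K; the cold reservoir gains Q_C/T_C = 59.11/296.00 = 0.1997 kJ/K.
ΔS_univ = −Q_H/T_H + Q_C/T_C = 0.06338 kJ/K (> 0, since η = 0.188 < η_Carnot = 0.446).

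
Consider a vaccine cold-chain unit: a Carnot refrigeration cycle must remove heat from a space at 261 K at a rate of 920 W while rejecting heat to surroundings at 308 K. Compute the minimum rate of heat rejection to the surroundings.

For a reversible cycle Q_H/Q_C = T_H/T_C, so Q_H = Q_C·T_H/T_C = 920 × 308.00/261.00 = 1086 W.

Q̇_H ≈ 1086 W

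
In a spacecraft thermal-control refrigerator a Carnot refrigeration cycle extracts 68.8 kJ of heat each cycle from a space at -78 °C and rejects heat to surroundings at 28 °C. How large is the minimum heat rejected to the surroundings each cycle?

T_H = 28 °C → 28 + 273.15 = 301.15 K.
T_C = -78 °C → -78 + 273.15 = 195.15 K.
For a reversible cycle Q_H/Q_C = T_H/T_C, so Q_H = Q_C·T_H/T_C = 68.8 × 301.15/195.15 = 106 kJ.

Q_H ≈ 106 kJ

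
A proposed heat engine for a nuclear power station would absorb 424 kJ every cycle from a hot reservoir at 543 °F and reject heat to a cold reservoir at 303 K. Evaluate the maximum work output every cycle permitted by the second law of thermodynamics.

T_H = 543 °F → (543 − 32) × 5/9 = 283.89 °C = 557.04 K.
The second-law ceiling is the Carnot efficiency, η_max = 1 − T_C/T_H = 1 − 303.00/557.04 = 0.4561.
W_max = η_max · Q_H = 0.4561 × 424 = 193 kJ.

W_max ≈ 193 kJ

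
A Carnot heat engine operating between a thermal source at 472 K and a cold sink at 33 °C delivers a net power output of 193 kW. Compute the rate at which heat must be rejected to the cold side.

T_C = 33 °C → 33 + 273.15 = 306.15 K.
The Carnot efficiency is η = 1 − T_C/T_H = 1 − 306.15/472.00 = 0.3514.
Since Q_C/Q_H = T_C/T_H and Q_H = W/η, Q_C = W·T_C/(T_H − T_C) = 193 × 306.15/165.85 = 356.3 kW.

Q̇_C ≈ 356.3 kW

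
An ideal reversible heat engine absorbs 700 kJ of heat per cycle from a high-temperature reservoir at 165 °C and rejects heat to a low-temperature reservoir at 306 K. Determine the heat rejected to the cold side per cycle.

T_H = 165 °C → 165 + 273.15 = 438.15 K.
For a reversible engine, η = 1 − T_C/T_H = 1 − 306.00/438.15 = 0.3016.
For a reversible cycle Q_C/Q_H = T_C/T_H, so Q_C = 700 × 306.00/438.15 = 489 kJ.

Q_C ≈ 489 kJ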